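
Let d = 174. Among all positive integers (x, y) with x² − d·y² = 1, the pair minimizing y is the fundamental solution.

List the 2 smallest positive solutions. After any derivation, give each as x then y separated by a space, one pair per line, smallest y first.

√174 = [13; 5,4,5,26, …], period ℓ=4 (even) → k=3
a_0=13:  p_0=13·1+0=13,  q_0=13·0+1=1
a_1=5:  p_1=5·13+1=66,  q_1=5·1+0=5
a_2=4:  p_2=4·66+13=277,  q_2=4·5+1=21
a_3=5:  p_3=5·277+66=1451,  q_3=5·21+5=110
→ (1451, 110).  Check: 1451²=2105401, 174·110²=2105400, difference 1.
k=2:  x_2 = 1451·1451+174·110·110 = 4210801,  y_2 = 1451·110+110·1451 = 319220

1451 110
4210801 319220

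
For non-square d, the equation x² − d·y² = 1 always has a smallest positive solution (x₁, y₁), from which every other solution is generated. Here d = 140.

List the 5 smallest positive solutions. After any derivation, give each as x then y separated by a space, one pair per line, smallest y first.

71 6
10081 852
1431431 120978
203253121 17178024
28860511751 2439158430

d=140: √d = [11; 1,4,1,22] (ℓ=4, even), read p_3/q_3
i=0: a=11 ⇒ p=11, q=1
i=1: a=1 ⇒ p=12, q=1
i=2: a=4 ⇒ p=59, q=5
i=3: a=1 ⇒ p=71, q=6
(x₁, y₁) = (71, 6);  71² − 140·6² = 1 ✓
n=2: (71,6)∘(71,6) = (71·71+140·6·6, 71·6+6·71) = (10081,852)
n=3: (10081,852)∘(71,6) = (71·10081+140·6·852, 71·852+6·10081) = (1431431,120978)
n=4: (1431431,120978)∘(71,6) = (71·1431431+140·6·120978, 71·120978+6·1431431) = (203253121,17178024)
n=5: (203253121,17178024)∘(71,6) = (71·203253121+140·6·17178024, 71·17178024+6·203253121) = (28860511751,2439158430)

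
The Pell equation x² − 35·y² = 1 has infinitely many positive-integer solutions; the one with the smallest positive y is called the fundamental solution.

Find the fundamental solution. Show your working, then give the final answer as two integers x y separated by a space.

√35 → a₀=5, period (1,10); ℓ=2 even so k=1
i=0: a=5 ⇒ p=5, q=1
i=1: a=1 ⇒ p=6, q=1
→ (6, 1).  Check: 6²=36, 35·1²=35, difference 1.

6 1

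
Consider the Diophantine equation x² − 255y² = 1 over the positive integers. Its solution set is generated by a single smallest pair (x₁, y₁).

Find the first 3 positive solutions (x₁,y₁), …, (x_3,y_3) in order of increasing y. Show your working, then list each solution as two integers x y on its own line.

16 1
511 32
16336 1023

√255 = [15; 1,30, …], period ℓ=2 (even) → k=1
a_0=15:  p_0=15·1+0=15,  q_0=15·0+1=1
a_1=1:  p_1=1·15+1=16,  q_1=1·1+0=1
fundamental: x₁=16, y₁=1  (since 256 − 255·1 = 1)
n=2: (16,1)∘(16,1) = (16·16+255·1·1, 16·1+1·16) = (511,32)
n=3: (511,32)∘(16,1) = (16·511+255·1·32, 16·32+1·511) = (16336,1023)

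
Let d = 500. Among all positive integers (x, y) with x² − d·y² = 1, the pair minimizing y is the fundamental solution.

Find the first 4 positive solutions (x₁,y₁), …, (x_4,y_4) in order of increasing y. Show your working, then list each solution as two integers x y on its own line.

[22; 2,1,3,2,1,…,1,2,44] for √500; ℓ=14 ⇒ convergent index 13
k=0  a_k=22  p_k/q_k = 22/1
k=1  a_k=2  p_k/q_k = 45/2
…
k=3  a_k=3  p_k/q_k = 246/11
k=4  a_k=2  p_k/q_k = 559/25
…
k=7  a_k=10  p_k/q_k = 14445/646
k=8  a_k=1  p_k/q_k = 15809/707
k=9  a_k=1  p_k/q_k = 30254/1353
k=10  a_k=2  p_k/q_k = 76317/3413
k=11  a_k=3  p_k/q_k = 259205/11592
k=12  a_k=1  p_k/q_k = 335522/15005
k=13  a_k=2  p_k/q_k = 930249/41602
→ (930249, 41602).  Check: 930249²=865363202001, 500·41602²=865363202000, difference 1.
n=2: (930249,41602)∘(930249,41602) = (930249·930249+500·41602·41602, 930249·41602+41602·930249) = (1730726404001,77400437796)
n=3: (1730726404001,77400437796)∘(930249,41602) = (930249·1730726404001+500·41602·77400437796, 930249·77400437796+41602·1730726404001) = (3220013013190122249,144003359718540806)
n=4: (3220013013190122249,144003359718540806)∘(930249,41602) = (930249·3220013013190122249+500·41602·144003359718540806, 930249·144003359718540806+41602·3220013013190122249) = (5990827771012465337616001,267917962749548332043592)

930249 41602
1730726404001 77400437796
3220013013190122249 144003359718540806
5990827771012465337616001 267917962749548332043592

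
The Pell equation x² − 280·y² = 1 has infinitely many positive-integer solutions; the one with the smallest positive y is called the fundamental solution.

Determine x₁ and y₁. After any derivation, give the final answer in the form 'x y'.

251 15

√280 = [16; 1,2,1,2,1,32, …], period ℓ=6 (even) → k=5
a_0=16:  p_0=16·1+0=16,  q_0=16·0+1=1
…
a_2=2:  p_2=2·17+16=50,  q_2=2·1+1=3
…
a_4=2:  p_4=2·67+50=184,  q_4=2·4+3=11
a_5=1:  p_5=1·184+67=251,  q_5=1·11+4=15
(x₁, y₁) = (251, 15);  251² − 280·15² = 1 ✓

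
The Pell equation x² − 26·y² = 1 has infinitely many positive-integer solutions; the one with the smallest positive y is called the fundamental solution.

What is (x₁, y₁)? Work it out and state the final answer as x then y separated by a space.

51 10

√26 → a₀=5, period (10); ℓ=1 odd so k=1
a_0=5:  p_0=5·1+0=5,  q_0=5·0+1=1
a_1=10:  p_1=10·5+1=51,  q_1=10·1+0=10
(x₁, y₁) = (51, 10);  51² − 26·10² = 1 ✓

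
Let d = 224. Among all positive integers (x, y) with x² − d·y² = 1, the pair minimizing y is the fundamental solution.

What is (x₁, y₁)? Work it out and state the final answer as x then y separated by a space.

[14; 1,28] for √224; ℓ=2 ⇒ convergent index 1
step 0: (14, 1)  from 14·(1,0) + (0,1)
step 1: (15, 1)  from 1·(14,1) + (1,0)
fundamental: x₁=15, y₁=1  (since 225 − 224·1 = 1)

15 1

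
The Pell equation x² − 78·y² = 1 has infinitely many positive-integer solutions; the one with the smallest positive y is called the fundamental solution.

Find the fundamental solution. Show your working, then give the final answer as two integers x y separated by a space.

53 6

√78 → a₀=8, period (1,4,1,16); ℓ=4 even so k=3
k=0  a_k=8  p_k/q_k = 8/1
…
k=2  a_k=4  p_k/q_k = 44/5
k=3  a_k=1  p_k/q_k = 53/6
fundamental: x₁=53, y₁=6  (since 2809 − 78·36 = 1)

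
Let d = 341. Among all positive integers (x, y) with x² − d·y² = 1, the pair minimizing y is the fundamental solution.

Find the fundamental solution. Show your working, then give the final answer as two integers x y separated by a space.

√341 = [18; 2,6,1,8,2,…,6,2,36, …], period ℓ=14 (even) → k=13
k=0  a_k=18  p_k/q_k = 18/1
…
k=2  a_k=6  p_k/q_k = 240/13
k=3  a_k=1  p_k/q_k = 277/15
…
k=6  a_k=1  p_k/q_k = 7645/414
…
k=10  a_k=8  p_k/q_k = 641940/34763
k=11  a_k=1  p_k/q_k = 718667/38918
k=12  a_k=6  p_k/q_k = 4953942/268271
k=13  a_k=2  p_k/q_k = 10626551/575460
fundamental: x₁=10626551, y₁=575460  (since 112923586155601 − 341·331154211600 = 1)

10626551 575460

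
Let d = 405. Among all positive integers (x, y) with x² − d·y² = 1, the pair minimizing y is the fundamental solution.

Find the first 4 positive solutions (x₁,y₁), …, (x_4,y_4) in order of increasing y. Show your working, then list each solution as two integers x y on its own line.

161 8
51841 2576
16692641 829464
5374978561 267084832

[20; 8,40] for √405; ℓ=2 ⇒ convergent index 1
k=0  a_k=20  p_k/q_k = 20/1
k=1  a_k=8  p_k/q_k = 161/8
(x₁, y₁) = (161, 8);  161² − 405·8² = 1 ✓
n=2: (161,8)∘(161,8) = (161·161+405·8·8, 161·8+8·161) = (51841,2576)
n=3: (51841,2576)∘(161,8) = (161·51841+405·8·2576, 161·2576+8·51841) = (16692641,829464)
n=4: (16692641,829464)∘(161,8) = (161·16692641+405·8·829464, 161·829464+8·16692641) = (5374978561,267084832)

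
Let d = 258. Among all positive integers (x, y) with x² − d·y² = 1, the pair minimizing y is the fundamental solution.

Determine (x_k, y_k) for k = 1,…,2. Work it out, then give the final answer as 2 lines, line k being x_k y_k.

257 16
132097 8224

[16; 16,32] for √258; ℓ=2 ⇒ convergent index 1
step 0: (16, 1)  from 16·(1,0) + (0,1)
step 1: (257, 16)  from 16·(16,1) + (1,0)
(x₁, y₁) = (257, 16);  257² − 258·16² = 1 ✓
(x_2, y_2) = (257·257 + 258·16·16, 257·16 + 16·257) = (132097, 8224)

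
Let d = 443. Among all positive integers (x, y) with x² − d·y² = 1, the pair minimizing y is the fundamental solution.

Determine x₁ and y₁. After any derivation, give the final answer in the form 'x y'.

d=443: √d = [21; 21,42] (ℓ=2, even), read p_1/q_1
k=0  a_k=21  p_k/q_k = 21/1
k=1  a_k=21  p_k/q_k = 442/21
fundamental: x₁=442, y₁=21  (since 195364 − 443·441 = 1)

442 21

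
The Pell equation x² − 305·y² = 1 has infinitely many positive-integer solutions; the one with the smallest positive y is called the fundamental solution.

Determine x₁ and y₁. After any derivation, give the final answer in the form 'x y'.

489 28

√305 → a₀=17, period (2,6,2,34); ℓ=4 even so k=3
i=0: a=17 ⇒ p=17, q=1
i=1: a=2 ⇒ p=35, q=2
i=2: a=6 ⇒ p=227, q=13
i=3: a=2 ⇒ p=489, q=28
→ (489, 28).  Check: 489²=239121, 305·28²=239120, difference 1.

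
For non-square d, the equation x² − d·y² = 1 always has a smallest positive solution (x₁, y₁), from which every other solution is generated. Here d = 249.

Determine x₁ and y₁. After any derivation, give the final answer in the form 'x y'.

[15; 1,3,1,1,5,…,3,1,30] for √249; ℓ=16 ⇒ convergent index 15
a_0=15:  p_0=15·1+0=15,  q_0=15·0+1=1
a_1=1:  p_1=1·15+1=16,  q_1=1·1+0=1
a_2=3:  p_2=3·16+15=63,  q_2=3·1+1=4
a_3=1:  p_3=1·63+16=79,  q_3=1·4+1=5
a_4=1:  p_4=1·79+63=142,  q_4=1·5+4=9
a_5=5:  p_5=5·142+79=789,  q_5=5·9+5=50
a_6=1:  p_6=1·789+142=931,  q_6=1·50+9=59
a_7=3:  p_7=3·931+789=3582,  q_7=3·59+50=227
a_8=10:  p_8=10·3582+931=36751,  q_8=10·227+59=2329
a_9=3:  p_9=3·36751+3582=113835,  q_9=3·2329+227=7214
a_10=1:  p_10=1·113835+36751=150586,  q_10=1·7214+2329=9543
a_11=5:  p_11=5·150586+113835=866765,  q_11=5·9543+7214=54929
a_12=1:  p_12=1·866765+150586=1017351,  q_12=1·54929+9543=64472
a_13=1:  p_13=1·1017351+866765=1884116,  q_13=1·64472+54929=119401
a_14=3:  p_14=3·1884116+1017351=6669699,  q_14=3·119401+64472=422675
a_15=1:  p_15=1·6669699+1884116=8553815,  q_15=1·422675+119401=542076
(x₁, y₁) = (8553815, 542076);  8553815² − 249·542076² = 1 ✓

8553815 542076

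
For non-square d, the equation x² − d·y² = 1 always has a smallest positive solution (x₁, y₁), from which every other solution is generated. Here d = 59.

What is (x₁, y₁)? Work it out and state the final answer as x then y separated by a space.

[7; 1,2,7,2,1,14] for √59; ℓ=6 ⇒ convergent index 5
step 0: (7, 1)  from 7·(1,0) + (0,1)
…
step 2: (23, 3)  from 2·(8,1) + (7,1)
step 3: (169, 22)  from 7·(23,3) + (8,1)
step 4: (361, 47)  from 2·(169,22) + (23,3)
step 5: (530, 69)  from 1·(361,47) + (169,22)
→ (530, 69).  Check: 530²=280900, 59·69²=280899, difference 1.

530 69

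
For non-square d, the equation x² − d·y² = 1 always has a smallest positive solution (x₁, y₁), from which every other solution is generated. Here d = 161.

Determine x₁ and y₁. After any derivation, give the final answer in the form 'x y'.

11775 928

√161 = [12; 1,2,4,1,2,1,4,2,1,24, …], period ℓ=10 (even) → k=9
step 0: (12, 1)  from 12·(1,0) + (0,1)
step 1: (13, 1)  from 1·(12,1) + (1,0)
…
step 4: (203, 16)  from 1·(165,13) + (38,3)
…
step 6: (774, 61)  from 1·(571,45) + (203,16)
…
step 8: (8108, 639)  from 2·(3667,289) + (774,61)
step 9: (11775, 928)  from 1·(8108,639) + (3667,289)
fundamental: x₁=11775, y₁=928  (since 138650625 − 161·861184 = 1)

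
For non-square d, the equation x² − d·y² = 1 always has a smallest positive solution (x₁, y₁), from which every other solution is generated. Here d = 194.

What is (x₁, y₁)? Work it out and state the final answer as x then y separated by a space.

195 14

d=194: √d = [13; 1,12,1,26] (ℓ=4, even), read p_3/q_3
step 0: (13, 1)  from 13·(1,0) + (0,1)
step 1: (14, 1)  from 1·(13,1) + (1,0)
step 2: (181, 13)  from 12·(14,1) + (13,1)
step 3: (195, 14)  from 1·(181,13) + (14,1)
fundamental: x₁=195, y₁=14  (since 38025 − 194·196 = 1)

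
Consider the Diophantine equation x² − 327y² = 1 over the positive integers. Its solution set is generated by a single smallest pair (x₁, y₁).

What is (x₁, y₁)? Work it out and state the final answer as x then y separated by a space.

√327 → a₀=18, period (12,36); ℓ=2 even so k=1
step 0: (18, 1)  from 18·(1,0) + (0,1)
step 1: (217, 12)  from 12·(18,1) + (1,0)
fundamental: x₁=217, y₁=12  (since 47089 − 327·144 = 1)

217 12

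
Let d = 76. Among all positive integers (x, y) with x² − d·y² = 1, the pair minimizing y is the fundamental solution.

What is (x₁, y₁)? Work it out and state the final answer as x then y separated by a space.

d=76: √d = [8; 1,2,1,1,5,4,5,1,1,2,1,16] (ℓ=12, even), read p_11/q_11
a_0=8:  p_0=8·1+0=8,  q_0=8·0+1=1
a_1=1:  p_1=1·8+1=9,  q_1=1·1+0=1
…
a_3=1:  p_3=1·26+9=35,  q_3=1·3+1=4
…
a_6=4:  p_6=4·340+61=1421,  q_6=4·39+7=163
…
a_10=2:  p_10=2·16311+8866=41488,  q_10=2·1871+1017=4759
a_11=1:  p_11=1·41488+16311=57799,  q_11=1·4759+1871=6630
(x₁, y₁) = (57799, 6630);  57799² − 76·6630² = 1 ✓

57799 6630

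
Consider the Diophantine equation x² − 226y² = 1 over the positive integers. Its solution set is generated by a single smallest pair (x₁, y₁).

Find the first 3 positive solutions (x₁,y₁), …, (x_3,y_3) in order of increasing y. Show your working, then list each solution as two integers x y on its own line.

451 30
406801 27060
366934051 24408090

d=226: √d = [15; 30] (ℓ=1, odd), read p_1/q_1
step 0: (15, 1)  from 15·(1,0) + (0,1)
step 1: (451, 30)  from 30·(15,1) + (1,0)
fundamental: x₁=451, y₁=30  (since 203401 − 226·900 = 1)
n=2: (451,30)∘(451,30) = (451·451+226·30·30, 451·30+30·451) = (406801,27060)
n=3: (406801,27060)∘(451,30) = (451·406801+226·30·27060, 451·27060+30·406801) = (366934051,24408090)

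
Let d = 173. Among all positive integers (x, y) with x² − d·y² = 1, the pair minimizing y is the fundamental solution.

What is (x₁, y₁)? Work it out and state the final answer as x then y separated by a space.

2499849 190060

√173 = [13; 6,1,1,6,26, …], period ℓ=5 (odd) → k=9
k=0  a_k=13  p_k/q_k = 13/1
k=1  a_k=6  p_k/q_k = 79/6
k=2  a_k=1  p_k/q_k = 92/7
k=3  a_k=1  p_k/q_k = 171/13
k=4  a_k=6  p_k/q_k = 1118/85
k=5  a_k=26  p_k/q_k = 29239/2223
k=6  a_k=6  p_k/q_k = 176552/13423
k=7  a_k=1  p_k/q_k = 205791/15646
k=8  a_k=1  p_k/q_k = 382343/29069
k=9  a_k=6  p_k/q_k = 2499849/190060
→ (2499849, 190060).  Check: 2499849²=6249245022801, 173·190060²=6249245022800, difference 1.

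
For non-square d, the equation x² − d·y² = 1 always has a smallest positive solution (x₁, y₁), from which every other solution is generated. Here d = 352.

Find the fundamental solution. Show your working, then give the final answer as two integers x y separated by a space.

77617 4137

d=352: √d = [18; 1,3,5,9,5,3,1,36] (ℓ=8, even), read p_7/q_7
k=0  a_k=18  p_k/q_k = 18/1
k=1  a_k=1  p_k/q_k = 19/1
…
k=3  a_k=5  p_k/q_k = 394/21
k=4  a_k=9  p_k/q_k = 3621/193
k=5  a_k=5  p_k/q_k = 18499/986
k=6  a_k=3  p_k/q_k = 59118/3151
k=7  a_k=1  p_k/q_k = 77617/4137
(x₁, y₁) = (77617, 4137);  77617² − 352·4137² = 1 ✓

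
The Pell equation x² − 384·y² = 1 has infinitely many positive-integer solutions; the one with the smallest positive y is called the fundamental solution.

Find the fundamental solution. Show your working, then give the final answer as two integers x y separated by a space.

√384 → a₀=19, period (1,1,2,9,2,1,1,38); ℓ=8 even so k=7
a_0=19:  p_0=19·1+0=19,  q_0=19·0+1=1
a_1=1:  p_1=1·19+1=20,  q_1=1·1+0=1
a_2=1:  p_2=1·20+19=39,  q_2=1·1+1=2
…
a_5=2:  p_5=2·921+98=1940,  q_5=2·47+5=99
a_6=1:  p_6=1·1940+921=2861,  q_6=1·99+47=146
a_7=1:  p_7=1·2861+1940=4801,  q_7=1·146+99=245
→ (4801, 245).  Check: 4801²=23049601, 384·245²=23049600, difference 1.

4801 245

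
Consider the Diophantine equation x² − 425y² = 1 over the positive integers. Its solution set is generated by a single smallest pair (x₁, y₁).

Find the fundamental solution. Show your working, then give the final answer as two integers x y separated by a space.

143649 6968

[20; 1,1,1,1,1,1,40] for √425; ℓ=7 ⇒ convergent index 13
k=0  a_k=20  p_k/q_k = 20/1
…
k=3  a_k=1  p_k/q_k = 62/3
…
k=8  a_k=1  p_k/q_k = 11153/541
k=9  a_k=1  p_k/q_k = 22038/1069
k=10  a_k=1  p_k/q_k = 33191/1610
k=11  a_k=1  p_k/q_k = 55229/2679
k=12  a_k=1  p_k/q_k = 88420/4289
k=13  a_k=1  p_k/q_k = 143649/6968
→ (143649, 6968).  Check: 143649²=20635035201, 425·6968²=20635035200, difference 1.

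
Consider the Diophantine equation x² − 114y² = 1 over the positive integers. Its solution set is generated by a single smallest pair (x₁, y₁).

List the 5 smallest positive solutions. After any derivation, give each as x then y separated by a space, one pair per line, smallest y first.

1025 96
2101249 196800
4307559425 403439904
8830494720001 827051606400
18102509868442625 1695455389680096

√114 = [10; 1,2,10,2,1,20, …], period ℓ=6 (even) → k=5
a_0=10:  p_0=10·1+0=10,  q_0=10·0+1=1
…
a_3=10:  p_3=10·32+11=331,  q_3=10·3+1=31
a_4=2:  p_4=2·331+32=694,  q_4=2·31+3=65
a_5=1:  p_5=1·694+331=1025,  q_5=1·65+31=96
fundamental: x₁=1025, y₁=96  (since 1050625 − 114·9216 = 1)
k=2:  x_2 = 1025·1025+114·96·96 = 2101249,  y_2 = 1025·96+96·1025 = 196800
k=3:  x_3 = 1025·2101249+114·96·196800 = 4307559425,  y_3 = 1025·196800+96·2101249 = 403439904
k=4:  x_4 = 1025·4307559425+114·96·403439904 = 8830494720001,  y_4 = 1025·403439904+96·4307559425 = 827051606400
k=5:  x_5 = 1025·8830494720001+114·96·827051606400 = 18102509868442625,  y_5 = 1025·827051606400+96·8830494720001 = 1695455389680096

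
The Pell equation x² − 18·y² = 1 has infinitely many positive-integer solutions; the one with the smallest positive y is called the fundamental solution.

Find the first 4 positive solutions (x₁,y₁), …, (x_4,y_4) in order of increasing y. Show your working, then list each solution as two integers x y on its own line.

√18 = [4; 4,8, …], period ℓ=2 (even) → k=1
step 0: (4, 1)  from 4·(1,0) + (0,1)
step 1: (17, 4)  from 4·(4,1) + (1,0)
→ (17, 4).  Check: 17²=289, 18·4²=288, difference 1.
n=2: (17,4)∘(17,4) = (17·17+18·4·4, 17·4+4·17) = (577,136)
n=3: (577,136)∘(17,4) = (17·577+18·4·136, 17·136+4·577) = (19601,4620)
n=4: (19601,4620)∘(17,4) = (17·19601+18·4·4620, 17·4620+4·19601) = (665857,156944)

17 4
577 136
19601 4620
665857 156944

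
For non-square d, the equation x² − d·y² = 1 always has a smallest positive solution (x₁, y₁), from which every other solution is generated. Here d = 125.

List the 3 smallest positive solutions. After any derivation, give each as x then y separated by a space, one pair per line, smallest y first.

[11; 5,1,1,5,22] for √125; ℓ=5 ⇒ convergent index 9
a_0=11:  p_0=11·1+0=11,  q_0=11·0+1=1
…
a_2=1:  p_2=1·56+11=67,  q_2=1·5+1=6
a_3=1:  p_3=1·67+56=123,  q_3=1·6+5=11
a_4=5:  p_4=5·123+67=682,  q_4=5·11+6=61
a_5=22:  p_5=22·682+123=15127,  q_5=22·61+11=1353
a_6=5:  p_6=5·15127+682=76317,  q_6=5·1353+61=6826
a_7=1:  p_7=1·76317+15127=91444,  q_7=1·6826+1353=8179
a_8=1:  p_8=1·91444+76317=167761,  q_8=1·8179+6826=15005
a_9=5:  p_9=5·167761+91444=930249,  q_9=5·15005+8179=83204
→ (930249, 83204).  Check: 930249²=865363202001, 125·83204²=865363202000, difference 1.
(x_2, y_2) = (930249·930249 + 125·83204·83204, 930249·83204 + 83204·930249) = (1730726404001, 154800875592)
(x_3, y_3) = (930249·1730726404001 + 125·83204·154800875592, 930249·154800875592 + 83204·1730726404001) = (3220013013190122249, 288006719437081612)

930249 83204
1730726404001 154800875592
3220013013190122249 288006719437081612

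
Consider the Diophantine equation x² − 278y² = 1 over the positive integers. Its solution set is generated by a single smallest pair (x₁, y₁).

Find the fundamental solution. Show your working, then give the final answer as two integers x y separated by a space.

2501 150

[16; 1,2,16,2,1,32] for √278; ℓ=6 ⇒ convergent index 5
a_0=16:  p_0=16·1+0=16,  q_0=16·0+1=1
a_1=1:  p_1=1·16+1=17,  q_1=1·1+0=1
a_2=2:  p_2=2·17+16=50,  q_2=2·1+1=3
a_3=16:  p_3=16·50+17=817,  q_3=16·3+1=49
a_4=2:  p_4=2·817+50=1684,  q_4=2·49+3=101
a_5=1:  p_5=1·1684+817=2501,  q_5=1·101+49=150
→ (2501, 150).  Check: 2501²=6255001, 278·150²=6255000, difference 1.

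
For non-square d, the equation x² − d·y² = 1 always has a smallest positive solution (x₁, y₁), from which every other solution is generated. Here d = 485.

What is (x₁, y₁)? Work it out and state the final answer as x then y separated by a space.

√485 = [22; 44, …], period ℓ=1 (odd) → k=1
step 0: (22, 1)  from 22·(1,0) + (0,1)
step 1: (969, 44)  from 44·(22,1) + (1,0)
→ (969, 44).  Check: 969²=938961, 485·44²=938960, difference 1.

969 44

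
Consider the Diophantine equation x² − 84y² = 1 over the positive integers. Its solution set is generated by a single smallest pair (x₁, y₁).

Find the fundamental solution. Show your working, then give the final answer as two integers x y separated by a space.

55 6

d=84: √d = [9; 6,18] (ℓ=2, even), read p_1/q_1
step 0: (9, 1)  from 9·(1,0) + (0,1)
step 1: (55, 6)  from 6·(9,1) + (1,0)
→ (55, 6).  Check: 55²=3025, 84·6²=3024, difference 1.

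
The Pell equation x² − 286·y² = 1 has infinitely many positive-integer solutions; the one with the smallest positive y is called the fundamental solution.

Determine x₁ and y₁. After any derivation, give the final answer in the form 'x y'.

√286 = [16; 1,10,3,3,2,3,3,10,1,32, …], period ℓ=10 (even) → k=9
k=0  a_k=16  p_k/q_k = 16/1
…
k=2  a_k=10  p_k/q_k = 186/11
…
k=4  a_k=3  p_k/q_k = 1911/113
…
k=6  a_k=3  p_k/q_k = 15102/893
…
k=8  a_k=10  p_k/q_k = 512132/30283
k=9  a_k=1  p_k/q_k = 561835/33222
(x₁, y₁) = (561835, 33222);  561835² − 286·33222² = 1 ✓

561835 33222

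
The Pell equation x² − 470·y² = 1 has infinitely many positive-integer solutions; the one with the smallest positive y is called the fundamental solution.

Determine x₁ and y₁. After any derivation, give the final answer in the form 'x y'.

d=470: √d = [21; 1,2,8,2,1,42] (ℓ=6, even), read p_5/q_5
k=0  a_k=21  p_k/q_k = 21/1
…
k=2  a_k=2  p_k/q_k = 65/3
…
k=4  a_k=2  p_k/q_k = 1149/53
k=5  a_k=1  p_k/q_k = 1691/78
fundamental: x₁=1691, y₁=78  (since 2859481 − 470·6084 = 1)

1691 78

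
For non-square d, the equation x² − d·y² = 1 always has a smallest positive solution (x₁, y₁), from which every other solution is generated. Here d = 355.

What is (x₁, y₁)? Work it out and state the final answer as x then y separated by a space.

954809 50676

d=355: √d = [18; 1,5,3,3,1,6,1,3,3,5,1,36] (ℓ=12, even), read p_11/q_11
step 0: (18, 1)  from 18·(1,0) + (0,1)
…
step 3: (358, 19)  from 3·(113,6) + (19,1)
…
step 5: (1545, 82)  from 1·(1187,63) + (358,19)
step 6: (10457, 555)  from 6·(1545,82) + (1187,63)
…
step 8: (46463, 2466)  from 3·(12002,637) + (10457,555)
step 9: (151391, 8035)  from 3·(46463,2466) + (12002,637)
step 10: (803418, 42641)  from 5·(151391,8035) + (46463,2466)
step 11: (954809, 50676)  from 1·(803418,42641) + (151391,8035)
→ (954809, 50676).  Check: 954809²=911660226481, 355·50676²=911660226480, difference 1.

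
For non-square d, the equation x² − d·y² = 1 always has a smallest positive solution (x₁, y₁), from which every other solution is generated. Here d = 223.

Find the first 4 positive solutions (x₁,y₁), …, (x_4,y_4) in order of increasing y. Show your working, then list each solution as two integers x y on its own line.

√223 → a₀=14, period (1,13,1,28); ℓ=4 even so k=3
step 0: (14, 1)  from 14·(1,0) + (0,1)
…
step 2: (209, 14)  from 13·(15,1) + (14,1)
step 3: (224, 15)  from 1·(209,14) + (15,1)
(x₁, y₁) = (224, 15);  224² − 223·15² = 1 ✓
n=2: (224,15)∘(224,15) = (224·224+223·15·15, 224·15+15·224) = (100351,6720)
n=3: (100351,6720)∘(224,15) = (224·100351+223·15·6720, 224·6720+15·100351) = (44957024,3010545)
n=4: (44957024,3010545)∘(224,15) = (224·44957024+223·15·3010545, 224·3010545+15·44957024) = (20140646401,1348717440)

224 15
100351 6720
44957024 3010545
20140646401 1348717440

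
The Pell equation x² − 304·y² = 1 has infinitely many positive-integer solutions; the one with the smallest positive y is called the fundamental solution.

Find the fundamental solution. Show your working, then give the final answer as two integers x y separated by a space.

d=304: √d = [17; 2,3,2,1,1,1,1,1,2,3,2,34] (ℓ=12, even), read p_11/q_11
step 0: (17, 1)  from 17·(1,0) + (0,1)
step 1: (35, 2)  from 2·(17,1) + (1,0)
step 2: (122, 7)  from 3·(35,2) + (17,1)
step 3: (279, 16)  from 2·(122,7) + (35,2)
step 4: (401, 23)  from 1·(279,16) + (122,7)
step 5: (680, 39)  from 1·(401,23) + (279,16)
step 6: (1081, 62)  from 1·(680,39) + (401,23)
step 7: (1761, 101)  from 1·(1081,62) + (680,39)
step 8: (2842, 163)  from 1·(1761,101) + (1081,62)
…
step 10: (25177, 1444)  from 3·(7445,427) + (2842,163)
step 11: (57799, 3315)  from 2·(25177,1444) + (7445,427)
→ (57799, 3315).  Check: 57799²=3340724401, 304·3315²=3340724400, difference 1.

57799 3315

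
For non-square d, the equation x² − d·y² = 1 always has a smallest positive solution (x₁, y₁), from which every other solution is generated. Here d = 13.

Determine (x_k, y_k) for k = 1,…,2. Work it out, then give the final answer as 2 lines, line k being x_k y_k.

√13 → a₀=3, period (1,1,1,1,6); ℓ=5 odd so k=9
i=0: a=3 ⇒ p=3, q=1
…
i=8: a=1 ⇒ p=393, q=109
i=9: a=1 ⇒ p=649, q=180
(x₁, y₁) = (649, 180);  649² − 13·180² = 1 ✓
(x_2, y_2) = (649·649 + 13·180·180, 649·180 + 180·649) = (842401, 233640)

649 180
842401 233640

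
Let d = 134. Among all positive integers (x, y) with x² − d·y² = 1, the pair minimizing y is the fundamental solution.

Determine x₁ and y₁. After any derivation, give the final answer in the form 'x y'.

√134 → a₀=11, period (1,1,2,1,3,…,1,1,22); ℓ=14 even so k=13
i=0: a=11 ⇒ p=11, q=1
…
i=2: a=1 ⇒ p=23, q=2
i=3: a=2 ⇒ p=58, q=5
i=4: a=1 ⇒ p=81, q=7
i=5: a=3 ⇒ p=301, q=26
i=6: a=1 ⇒ p=382, q=33
…
i=9: a=3 ⇒ p=17630, q=1523
i=10: a=1 ⇒ p=22133, q=1912
i=11: a=2 ⇒ p=61896, q=5347
i=12: a=1 ⇒ p=84029, q=7259
i=13: a=1 ⇒ p=145925, q=12606
→ (145925, 12606).  Check: 145925²=21294105625, 134·12606²=21294105624, difference 1.

145925 12606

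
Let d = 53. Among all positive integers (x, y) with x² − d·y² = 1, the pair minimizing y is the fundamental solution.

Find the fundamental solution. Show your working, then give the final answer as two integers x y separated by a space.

d=53: √d = [7; 3,1,1,3,14] (ℓ=5, odd), read p_9/q_9
a_0=7:  p_0=7·1+0=7,  q_0=7·0+1=1
a_1=3:  p_1=3·7+1=22,  q_1=3·1+0=3
a_2=1:  p_2=1·22+7=29,  q_2=1·3+1=4
a_3=1:  p_3=1·29+22=51,  q_3=1·4+3=7
a_4=3:  p_4=3·51+29=182,  q_4=3·7+4=25
a_5=14:  p_5=14·182+51=2599,  q_5=14·25+7=357
…
a_7=1:  p_7=1·7979+2599=10578,  q_7=1·1096+357=1453
a_8=1:  p_8=1·10578+7979=18557,  q_8=1·1453+1096=2549
a_9=3:  p_9=3·18557+10578=66249,  q_9=3·2549+1453=9100
(x₁, y₁) = (66249, 9100);  66249² − 53·9100² = 1 ✓

66249 9100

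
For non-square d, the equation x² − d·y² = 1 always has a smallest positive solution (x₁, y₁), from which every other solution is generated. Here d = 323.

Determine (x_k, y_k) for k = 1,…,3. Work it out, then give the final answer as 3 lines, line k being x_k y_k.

18 1
647 36
23274 1295

√323 = [17; 1,34, …], period ℓ=2 (even) → k=1
a_0=17:  p_0=17·1+0=17,  q_0=17·0+1=1
a_1=1:  p_1=1·17+1=18,  q_1=1·1+0=1
→ (18, 1).  Check: 18²=324, 323·1²=323, difference 1.
(18+1√323)^2 = 647 + 36√323
(18+1√323)^3 = 23274 + 1295√323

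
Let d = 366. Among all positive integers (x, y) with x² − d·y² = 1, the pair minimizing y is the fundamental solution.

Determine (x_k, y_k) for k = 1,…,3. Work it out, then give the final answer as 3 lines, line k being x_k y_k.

√366 → a₀=19, period (7,1,1,1,2,12,2,1,1,1,7,38); ℓ=12 even so k=11
a_0=19:  p_0=19·1+0=19,  q_0=19·0+1=1
a_1=7:  p_1=7·19+1=134,  q_1=7·1+0=7
…
a_3=1:  p_3=1·153+134=287,  q_3=1·8+7=15
…
a_6=12:  p_6=12·1167+440=14444,  q_6=12·61+23=755
a_7=2:  p_7=2·14444+1167=30055,  q_7=2·755+61=1571
…
a_9=1:  p_9=1·44499+30055=74554,  q_9=1·2326+1571=3897
a_10=1:  p_10=1·74554+44499=119053,  q_10=1·3897+2326=6223
a_11=7:  p_11=7·119053+74554=907925,  q_11=7·6223+3897=47458
fundamental: x₁=907925, y₁=47458  (since 824327805625 − 366·2252261764 = 1)
(907925+47458√366)^2 = 1648655611249 + 86176609300√366
(907925+47458√366)^3 = 2993711291685588725 + 156483795997357542√366

907925 47458
1648655611249 86176609300
2993711291685588725 156483795997357542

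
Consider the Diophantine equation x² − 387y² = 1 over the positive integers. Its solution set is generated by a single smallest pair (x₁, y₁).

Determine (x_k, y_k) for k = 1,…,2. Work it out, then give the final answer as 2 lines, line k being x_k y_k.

[19; 1,2,19,2,1,38] for √387; ℓ=6 ⇒ convergent index 5
i=0: a=19 ⇒ p=19, q=1
…
i=3: a=19 ⇒ p=1141, q=58
i=4: a=2 ⇒ p=2341, q=119
i=5: a=1 ⇒ p=3482, q=177
→ (3482, 177).  Check: 3482²=12124324, 387·177²=12124323, difference 1.
k=2:  x_2 = 3482·3482+387·177·177 = 24248647,  y_2 = 3482·177+177·3482 = 1232628

3482 177
24248647 1232628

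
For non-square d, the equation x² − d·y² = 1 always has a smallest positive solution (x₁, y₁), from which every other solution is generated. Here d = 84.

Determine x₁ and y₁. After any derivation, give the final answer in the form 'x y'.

d=84: √d = [9; 6,18] (ℓ=2, even), read p_1/q_1
k=0  a_k=9  p_k/q_k = 9/1
k=1  a_k=6  p_k/q_k = 55/6
→ (55, 6).  Check: 55²=3025, 84·6²=3024, difference 1.

55 6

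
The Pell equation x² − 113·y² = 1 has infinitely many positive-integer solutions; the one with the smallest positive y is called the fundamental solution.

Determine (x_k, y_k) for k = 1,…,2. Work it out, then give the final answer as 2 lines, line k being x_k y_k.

1204353 113296
2900932297217 272896754976

d=113: √d = [10; 1,1,1,2,2,1,1,1,20] (ℓ=9, odd), read p_17/q_17
step 0: (10, 1)  from 10·(1,0) + (0,1)
step 1: (11, 1)  from 1·(10,1) + (1,0)
step 2: (21, 2)  from 1·(11,1) + (10,1)
…
step 4: (85, 8)  from 2·(32,3) + (21,2)
step 5: (202, 19)  from 2·(85,8) + (32,3)
step 6: (287, 27)  from 1·(202,19) + (85,8)
…
step 8: (776, 73)  from 1·(489,46) + (287,27)
step 9: (16009, 1506)  from 20·(776,73) + (489,46)
…
step 13: (131952, 12413)  from 2·(49579,4664) + (32794,3085)
…
step 16: (758918, 71393)  from 1·(445435,41903) + (313483,29490)
step 17: (1204353, 113296)  from 1·(758918,71393) + (445435,41903)
→ (1204353, 113296).  Check: 1204353²=1450466148609, 113·113296²=1450466148608, difference 1.
(1204353+113296√113)^2 = 2900932297217 + 272896754976√113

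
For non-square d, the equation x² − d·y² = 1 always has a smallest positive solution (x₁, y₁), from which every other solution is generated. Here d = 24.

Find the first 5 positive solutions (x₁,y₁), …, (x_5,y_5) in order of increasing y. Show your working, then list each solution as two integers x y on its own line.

d=24: √d = [4; 1,8] (ℓ=2, even), read p_1/q_1
step 0: (4, 1)  from 4·(1,0) + (0,1)
step 1: (5, 1)  from 1·(4,1) + (1,0)
fundamental: x₁=5, y₁=1  (since 25 − 24·1 = 1)
(x_2, y_2) = (5·5 + 24·1·1, 5·1 + 1·5) = (49, 10)
(x_3, y_3) = (5·49 + 24·1·10, 5·10 + 1·49) = (485, 99)
(x_4, y_4) = (5·485 + 24·1·99, 5·99 + 1·485) = (4801, 980)
(x_5, y_5) = (5·4801 + 24·1·980, 5·980 + 1·4801) = (47525, 9701)

5 1
49 10
485 99
4801 980
47525 9701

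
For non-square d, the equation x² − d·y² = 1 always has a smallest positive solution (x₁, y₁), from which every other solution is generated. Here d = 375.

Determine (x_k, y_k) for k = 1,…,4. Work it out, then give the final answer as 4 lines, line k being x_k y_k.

15124 781
457470751 23623688
13837575261124 714569313843
418558976041008001 21614292581499376

d=375: √d = [19; 2,1,2,1,5,1,2,1,2,38] (ℓ=10, even), read p_9/q_9
i=0: a=19 ⇒ p=19, q=1
…
i=2: a=1 ⇒ p=58, q=3
i=3: a=2 ⇒ p=155, q=8
…
i=5: a=5 ⇒ p=1220, q=63
i=6: a=1 ⇒ p=1433, q=74
…
i=8: a=1 ⇒ p=5519, q=285
i=9: a=2 ⇒ p=15124, q=781
(x₁, y₁) = (15124, 781);  15124² − 375·781² = 1 ✓
(15124+781√375)^2 = 457470751 + 23623688√375
(15124+781√375)^3 = 13837575261124 + 714569313843√375
(15124+781√375)^4 = 418558976041008001 + 21614292581499376√375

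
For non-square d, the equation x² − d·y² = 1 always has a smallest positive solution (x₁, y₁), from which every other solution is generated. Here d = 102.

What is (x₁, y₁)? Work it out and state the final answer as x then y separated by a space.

101 10

d=102: √d = [10; 10,20] (ℓ=2, even), read p_1/q_1
step 0: (10, 1)  from 10·(1,0) + (0,1)
step 1: (101, 10)  from 10·(10,1) + (1,0)
→ (101, 10).  Check: 101²=10201, 102·10²=10200, difference 1.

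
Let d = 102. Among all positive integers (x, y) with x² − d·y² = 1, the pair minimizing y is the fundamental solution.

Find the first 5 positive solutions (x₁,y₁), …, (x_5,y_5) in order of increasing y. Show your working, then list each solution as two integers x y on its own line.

[10; 10,20] for √102; ℓ=2 ⇒ convergent index 1
k=0  a_k=10  p_k/q_k = 10/1
k=1  a_k=10  p_k/q_k = 101/10
→ (101, 10).  Check: 101²=10201, 102·10²=10200, difference 1.
n=2: (101,10)∘(101,10) = (101·101+102·10·10, 101·10+10·101) = (20401,2020)
n=3: (20401,2020)∘(101,10) = (101·20401+102·10·2020, 101·2020+10·20401) = (4120901,408030)
n=4: (4120901,408030)∘(101,10) = (101·4120901+102·10·408030, 101·408030+10·4120901) = (832401601,82420040)
n=5: (832401601,82420040)∘(101,10) = (101·832401601+102·10·82420040, 101·82420040+10·832401601) = (168141002501,16648440050)

101 10
20401 2020
4120901 408030
832401601 82420040
168141002501 16648440050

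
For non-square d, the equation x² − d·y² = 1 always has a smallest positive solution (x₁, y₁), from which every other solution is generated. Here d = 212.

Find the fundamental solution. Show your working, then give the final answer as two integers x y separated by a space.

d=212: √d = [14; 1,1,3,1,1,…,1,1,28] (ℓ=14, even), read p_13/q_13
i=0: a=14 ⇒ p=14, q=1
i=1: a=1 ⇒ p=15, q=1
i=2: a=1 ⇒ p=29, q=2
i=3: a=3 ⇒ p=102, q=7
i=4: a=1 ⇒ p=131, q=9
…
i=6: a=1 ⇒ p=364, q=25
i=7: a=6 ⇒ p=2417, q=166
i=8: a=1 ⇒ p=2781, q=191
…
i=10: a=1 ⇒ p=7979, q=548
…
i=12: a=1 ⇒ p=37114, q=2549
i=13: a=1 ⇒ p=66249, q=4550
(x₁, y₁) = (66249, 4550);  66249² − 212·4550² = 1 ✓

66249 4550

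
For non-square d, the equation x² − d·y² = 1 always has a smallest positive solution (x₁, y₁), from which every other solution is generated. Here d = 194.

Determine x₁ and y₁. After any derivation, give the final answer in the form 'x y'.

195 14

√194 → a₀=13, period (1,12,1,26); ℓ=4 even so k=3
a_0=13:  p_0=13·1+0=13,  q_0=13·0+1=1
…
a_2=12:  p_2=12·14+13=181,  q_2=12·1+1=13
a_3=1:  p_3=1·181+14=195,  q_3=1·13+1=14
→ (195, 14).  Check: 195²=38025, 194·14²=38024, difference 1.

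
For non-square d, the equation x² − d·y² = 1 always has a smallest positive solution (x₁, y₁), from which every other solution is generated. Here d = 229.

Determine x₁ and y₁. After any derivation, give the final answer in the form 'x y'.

5848201 386460

√229 = [15; 7,1,1,7,30, …], period ℓ=5 (odd) → k=9
k=0  a_k=15  p_k/q_k = 15/1
k=1  a_k=7  p_k/q_k = 106/7
k=2  a_k=1  p_k/q_k = 121/8
k=3  a_k=1  p_k/q_k = 227/15
…
k=6  a_k=7  p_k/q_k = 362399/23948
k=7  a_k=1  p_k/q_k = 413926/27353
k=8  a_k=1  p_k/q_k = 776325/51301
k=9  a_k=7  p_k/q_k = 5848201/386460
fundamental: x₁=5848201, y₁=386460  (since 34201454936401 − 229·149351331600 = 1)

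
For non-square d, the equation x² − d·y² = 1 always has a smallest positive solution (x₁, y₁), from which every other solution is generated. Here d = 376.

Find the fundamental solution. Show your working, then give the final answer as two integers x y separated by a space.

2143295 110532

[19; 2,1,1,3,1,…,1,2,38] for √376; ℓ=16 ⇒ convergent index 15
i=0: a=19 ⇒ p=19, q=1
i=1: a=2 ⇒ p=39, q=2
i=2: a=1 ⇒ p=58, q=3
…
i=5: a=1 ⇒ p=446, q=23
…
i=7: a=2 ⇒ p=2928, q=151
i=8: a=4 ⇒ p=12953, q=668
i=9: a=2 ⇒ p=28834, q=1487
i=10: a=2 ⇒ p=70621, q=3642
i=11: a=1 ⇒ p=99455, q=5129
i=12: a=3 ⇒ p=368986, q=19029
…
i=14: a=1 ⇒ p=837427, q=43187
i=15: a=2 ⇒ p=2143295, q=110532
(x₁, y₁) = (2143295, 110532);  2143295² − 376·110532² = 1 ✓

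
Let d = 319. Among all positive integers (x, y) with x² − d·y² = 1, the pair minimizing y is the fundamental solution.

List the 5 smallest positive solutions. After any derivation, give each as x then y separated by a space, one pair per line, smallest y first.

√319 → a₀=17, period (1,6,5,1,4,…,6,1,34); ℓ=14 even so k=13
step 0: (17, 1)  from 17·(1,0) + (0,1)
…
step 2: (125, 7)  from 6·(18,1) + (17,1)
…
step 5: (3715, 208)  from 4·(768,43) + (643,36)
step 6: (11913, 667)  from 3·(3715,208) + (768,43)
step 7: (15628, 875)  from 1·(11913,667) + (3715,208)
step 8: (58797, 3292)  from 3·(15628,875) + (11913,667)
…
step 10: (309613, 17335)  from 1·(250816,14043) + (58797,3292)
…
step 12: (11102899, 621643)  from 6·(1798881,100718) + (309613,17335)
step 13: (12901780, 722361)  from 1·(11102899,621643) + (1798881,100718)
fundamental: x₁=12901780, y₁=722361  (since 166455927168400 − 319·521805414321 = 1)
n=2: (12901780,722361)∘(12901780,722361) = (12901780·12901780+319·722361·722361, 12901780·722361+722361·12901780) = (332911854336799,18639485405160)
n=3: (332911854336799,18639485405160)∘(12901780,722361) = (12901780·332911854336799+319·722361·18639485405160, 12901780·18639485405160+722361·332911854336799) = (8590311008090840302660,480965080021169647239)
n=4: (8590311008090840302660,480965080021169647239)∘(12901780,722361) = (12901780·8590311008090840302660+319·722361·480965080021169647239, 12901780·480965080021169647239+722361·8590311008090840302660) = (221660605515932150288251132801,12410611300231033623224965680)
n=5: (221660605515932150288251132801,12410611300231033623224965680)∘(12901780,722361) = (12901780·221660605515932150288251132801+319·722361·12410611300231033623224965680, 12901780·12410611300231033623224965680+722361·221660605515932150288251132801) = (5719632734066677605580897309458268900,320237953322189008993822774252173561)

12901780 722361
332911854336799 18639485405160
8590311008090840302660 480965080021169647239
221660605515932150288251132801 12410611300231033623224965680
5719632734066677605580897309458268900 320237953322189008993822774252173561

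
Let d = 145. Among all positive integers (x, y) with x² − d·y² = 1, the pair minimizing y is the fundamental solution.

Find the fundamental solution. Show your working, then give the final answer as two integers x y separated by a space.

√145 = [12; 24, …], period ℓ=1 (odd) → k=1
a_0=12:  p_0=12·1+0=12,  q_0=12·0+1=1
a_1=24:  p_1=24·12+1=289,  q_1=24·1+0=24
fundamental: x₁=289, y₁=24  (since 83521 − 145·576 = 1)

289 24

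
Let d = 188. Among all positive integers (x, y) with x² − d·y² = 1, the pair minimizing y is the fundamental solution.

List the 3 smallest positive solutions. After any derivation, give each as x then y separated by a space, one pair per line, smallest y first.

4607 336
42448897 3095904
391124132351 28525659120

√188 → a₀=13, period (1,2,2,6,2,2,1,26); ℓ=8 even so k=7
step 0: (13, 1)  from 13·(1,0) + (0,1)
…
step 3: (96, 7)  from 2·(41,3) + (14,1)
…
step 6: (3277, 239)  from 2·(1330,97) + (617,45)
step 7: (4607, 336)  from 1·(3277,239) + (1330,97)
→ (4607, 336).  Check: 4607²=21224449, 188·336²=21224448, difference 1.
(4607+336√188)^2 = 42448897 + 3095904√188
(4607+336√188)^3 = 391124132351 + 28525659120√188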